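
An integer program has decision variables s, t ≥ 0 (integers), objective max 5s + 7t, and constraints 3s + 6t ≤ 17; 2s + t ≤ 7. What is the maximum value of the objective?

22

The continuous relaxation peaks at (2.78, 1.44) with value 24.00; rounding to a feasible lattice point costs some objective.
(s,t)=(3,1): 3·3+6·1=15≤17, 2·3+1·1=7≤7, objective 22.
(s,t)=(1,2): 3·1+6·2=15≤17, 2·1+1·2=4≤7, objective 19.
The best lattice point is (3,1), giving 22.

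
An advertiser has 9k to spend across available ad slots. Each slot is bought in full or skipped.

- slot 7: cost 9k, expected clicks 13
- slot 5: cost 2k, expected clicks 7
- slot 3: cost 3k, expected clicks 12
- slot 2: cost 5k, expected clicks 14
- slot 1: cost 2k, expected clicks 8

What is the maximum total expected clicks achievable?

This is a 0-1 knapsack instance.
Take slot 5, slot 2, and slot 1: cost 2 + 5 + 2 = 9 ≤ 9, expected clicks 7 + 14 + 8 = 29.
No other feasible combination does better.

29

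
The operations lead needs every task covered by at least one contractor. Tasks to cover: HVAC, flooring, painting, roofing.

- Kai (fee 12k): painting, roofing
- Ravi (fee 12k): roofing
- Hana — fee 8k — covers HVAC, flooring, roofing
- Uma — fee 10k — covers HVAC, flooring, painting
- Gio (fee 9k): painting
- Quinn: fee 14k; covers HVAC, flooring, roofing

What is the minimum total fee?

Choose Hana and Gio: together they cover HVAC, flooring, painting, roofing — every task.
Total fee: 8 + 9 = 17.

17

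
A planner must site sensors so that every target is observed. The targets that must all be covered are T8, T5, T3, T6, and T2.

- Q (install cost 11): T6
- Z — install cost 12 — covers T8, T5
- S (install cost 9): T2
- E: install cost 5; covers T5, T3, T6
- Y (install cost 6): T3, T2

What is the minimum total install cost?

23

Choose Z, E, and Y: together they cover T8, T5, T3, T6, T2 — every target.
Total install cost: 12 + 5 + 6 = 23.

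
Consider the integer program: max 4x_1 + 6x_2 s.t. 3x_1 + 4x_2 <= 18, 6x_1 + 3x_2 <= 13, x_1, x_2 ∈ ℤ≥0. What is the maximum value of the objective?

The continuous relaxation peaks at (0, 4.33) with value 26.00; rounding to a feasible lattice point costs some objective.
(x_1,x_2)=(0,4): 3·0+4·4=16≤18, 6·0+3·4=12≤13, objective 24.
(x_1,x_2)=(0,3): 3·0+4·3=12≤18, 6·0+3·3=9≤13, objective 18.
Maximum is 24 at (x_1,x_2)=(0,4).

24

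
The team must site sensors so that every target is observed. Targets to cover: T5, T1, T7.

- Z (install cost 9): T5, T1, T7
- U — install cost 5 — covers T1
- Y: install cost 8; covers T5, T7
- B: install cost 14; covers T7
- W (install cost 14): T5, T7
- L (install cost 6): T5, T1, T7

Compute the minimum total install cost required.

6

This is an integer covering problem.
L alone covers T5, T1, T7 — every target.
Total install cost: 6.
No cover costs less than 6.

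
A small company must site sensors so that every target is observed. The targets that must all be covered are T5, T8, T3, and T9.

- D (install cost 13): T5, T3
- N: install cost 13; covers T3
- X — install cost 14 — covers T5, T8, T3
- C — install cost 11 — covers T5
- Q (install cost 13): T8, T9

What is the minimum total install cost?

Choose D and Q: together they cover T5, T8, T3, T9 — every target.
Total install cost: 13 + 13 = 26.

26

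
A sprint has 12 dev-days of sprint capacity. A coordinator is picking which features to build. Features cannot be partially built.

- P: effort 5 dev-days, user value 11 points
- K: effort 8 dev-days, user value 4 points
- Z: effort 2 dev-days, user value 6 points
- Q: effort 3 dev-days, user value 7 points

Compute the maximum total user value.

This is an integer program with binary decision variables.
Allowing fractional choices, the relaxed optimum would be about 25.0, but features are indivisible.
P + Z + Q: effort 5 + 2 + 3 = 10 ≤ 12, user value 11 + 6 + 7 = 24.
P + Q: effort 5 + 3 = 8 ≤ 12, user value 11 + 7 = 18.
Best is P, Z, and Q with total user value 24.

24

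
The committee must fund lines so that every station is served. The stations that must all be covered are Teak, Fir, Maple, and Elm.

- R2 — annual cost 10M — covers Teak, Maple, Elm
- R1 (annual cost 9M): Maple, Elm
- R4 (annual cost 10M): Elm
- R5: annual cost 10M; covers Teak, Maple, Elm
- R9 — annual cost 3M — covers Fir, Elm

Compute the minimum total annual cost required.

Choose R2 and R9: together they cover Teak, Fir, Maple, Elm — every station.
Total annual cost: 10 + 3 = 13.

13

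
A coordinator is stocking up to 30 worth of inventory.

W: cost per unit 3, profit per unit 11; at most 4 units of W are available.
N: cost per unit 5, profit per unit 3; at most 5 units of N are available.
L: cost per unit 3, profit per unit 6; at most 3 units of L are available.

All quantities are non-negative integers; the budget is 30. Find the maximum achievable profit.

65

This is a bounded integer knapsack.
4×W, 1×N, and 3×L: cost 26 ≤ 30, profit 4·11 + 1·3 + 3·6 = 65.
4×W and 3×L: cost 21 ≤ 30, profit 4·11 + 3·6 = 62.
Best is 65.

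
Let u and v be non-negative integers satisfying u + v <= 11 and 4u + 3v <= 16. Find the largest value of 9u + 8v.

(u,v)=(1,4) is feasible, giving 41.
(u,v)=(0,5) is feasible, giving 40.
The best lattice point is (1,4), giving 41.

41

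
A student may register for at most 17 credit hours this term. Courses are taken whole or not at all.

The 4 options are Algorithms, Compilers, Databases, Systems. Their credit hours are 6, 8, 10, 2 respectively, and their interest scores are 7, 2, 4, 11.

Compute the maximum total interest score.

20

This is a 0-1 knapsack instance.
Allowing fractional choices, the relaxed optimum would be about 21.6, but courses are indivisible.
Algorithms + Systems: credit hours 6 + 2 = 8 ≤ 17, interest score 7 + 11 = 18.
Algorithms + Compilers + Systems: credit hours 6 + 8 + 2 = 16 ≤ 17, interest score 7 + 2 + 11 = 20.
Best is Algorithms, Compilers, and Systems with total interest score 20.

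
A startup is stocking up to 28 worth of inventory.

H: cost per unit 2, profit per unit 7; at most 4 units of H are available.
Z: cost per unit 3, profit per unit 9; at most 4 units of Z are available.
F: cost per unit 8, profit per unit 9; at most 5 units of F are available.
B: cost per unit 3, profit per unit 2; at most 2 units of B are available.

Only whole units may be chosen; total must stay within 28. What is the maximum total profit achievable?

This is a bounded integer knapsack.
4×H, 4×Z, and 2×B: cost 26 ≤ 28, profit 4·7 + 4·9 + 2·2 = 68.
4×H, 4×Z, and 1×F: cost 28 ≤ 28, profit 4·7 + 4·9 + 1·9 = 73.
Best is 73.

73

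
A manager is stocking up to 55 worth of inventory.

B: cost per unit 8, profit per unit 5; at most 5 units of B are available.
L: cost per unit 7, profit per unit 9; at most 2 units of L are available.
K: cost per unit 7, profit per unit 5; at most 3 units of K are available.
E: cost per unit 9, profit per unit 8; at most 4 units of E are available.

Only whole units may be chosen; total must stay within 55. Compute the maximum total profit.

52

2×L and 4×E: cost 50 ≤ 55, profit 2·9 + 4·8 = 50.
2×L, 2×K, and 3×E: cost 55 ≤ 55, profit 2·9 + 2·5 + 3·8 = 52.
Best is 52.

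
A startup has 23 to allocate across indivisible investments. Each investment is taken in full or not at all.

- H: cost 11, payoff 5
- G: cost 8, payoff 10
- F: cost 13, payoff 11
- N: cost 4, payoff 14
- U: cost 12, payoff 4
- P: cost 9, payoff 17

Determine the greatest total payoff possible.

41

Allowing fractional choices, the relaxed optimum would be about 42.7, but investments are indivisible.
N + P: cost 4 + 9 = 13 ≤ 23, payoff 14 + 17 = 31.
G + N + P: cost 8 + 4 + 9 = 21 ≤ 23, payoff 10 + 14 + 17 = 41.
H + G + N: cost 11 + 8 + 4 = 23 ≤ 23, payoff 5 + 10 + 14 = 29.
Best is G, N, and P with total payoff 41.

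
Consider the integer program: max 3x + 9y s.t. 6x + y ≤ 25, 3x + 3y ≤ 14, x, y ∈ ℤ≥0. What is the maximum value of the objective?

36

The continuous relaxation peaks at (0, 4.67) with value 42.00; rounding to a feasible lattice point costs some objective.
(x,y)=(0,4): 6·0+1·4=4≤25, 3·0+3·4=12≤14, objective 36.
(x,y)=(1,3): 6·1+1·3=9≤25, 3·1+3·3=12≤14, objective 30.
(x,y)=(0,3): 6·0+1·3=3≤25, 3·0+3·3=9≤14, objective 27.
Maximum is 36 at (x,y)=(0,4).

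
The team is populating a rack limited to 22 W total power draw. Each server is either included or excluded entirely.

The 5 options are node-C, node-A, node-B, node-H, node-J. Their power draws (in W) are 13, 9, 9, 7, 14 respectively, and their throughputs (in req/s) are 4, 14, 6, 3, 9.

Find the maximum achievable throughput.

20

Take node-A and node-B: power draw 9 + 9 = 18 ≤ 22, throughput 14 + 6 = 20.
No other feasible combination does better.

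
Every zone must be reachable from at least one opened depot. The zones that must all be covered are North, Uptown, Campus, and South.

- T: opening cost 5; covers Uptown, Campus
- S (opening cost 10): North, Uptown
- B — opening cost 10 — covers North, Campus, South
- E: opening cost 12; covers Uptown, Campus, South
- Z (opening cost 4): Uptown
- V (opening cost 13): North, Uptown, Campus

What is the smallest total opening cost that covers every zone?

The greedy cost-per-new-zone heuristic would pick T and B for 15, but a cheaper cover exists.
Choose B and Z: together they cover North, Uptown, Campus, South — every zone.
Total opening cost: 10 + 4 = 14.
No cover costs less than 14.

14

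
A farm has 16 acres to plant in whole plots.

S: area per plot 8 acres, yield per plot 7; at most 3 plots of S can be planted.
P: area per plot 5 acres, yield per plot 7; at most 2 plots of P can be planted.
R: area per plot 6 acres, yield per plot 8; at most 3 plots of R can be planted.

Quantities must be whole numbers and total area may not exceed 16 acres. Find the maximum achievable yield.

22

P has the best ratio (7/5); taking only P gives at most 2×7 = 14 (stopped by the supply cap of 2).
Mixing does better — 2×P and 1×R: area 16 ≤ 16, yield 2·7 + 1·8 = 22.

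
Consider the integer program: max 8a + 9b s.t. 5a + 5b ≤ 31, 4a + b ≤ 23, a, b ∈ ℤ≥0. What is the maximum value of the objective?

Relaxing integrality, the LP optimum is 55.80 at (a,b) = (0, 6.2), which is not an integer point.
(a,b)=(0,6) is feasible, giving 54.
(a,b)=(1,5) is feasible, giving 53.
(a,b)=(0,5) is feasible, giving 45.
The best lattice point is (0,6), giving 54.

54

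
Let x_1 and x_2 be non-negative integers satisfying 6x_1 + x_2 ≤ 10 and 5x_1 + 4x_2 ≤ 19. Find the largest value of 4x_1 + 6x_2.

24

Relaxing integrality, the LP optimum is 28.50 at (x_1,x_2) = (0, 4.75), which is not an integer point.
(x_1,x_2)=(0,4): 6·0+1·4=4≤10, 5·0+4·4=16≤19, objective 24.
(x_1,x_2)=(1,3): 6·1+1·3=9≤10, 5·1+4·3=17≤19, objective 22.
The best lattice point is (0,4), giving 24.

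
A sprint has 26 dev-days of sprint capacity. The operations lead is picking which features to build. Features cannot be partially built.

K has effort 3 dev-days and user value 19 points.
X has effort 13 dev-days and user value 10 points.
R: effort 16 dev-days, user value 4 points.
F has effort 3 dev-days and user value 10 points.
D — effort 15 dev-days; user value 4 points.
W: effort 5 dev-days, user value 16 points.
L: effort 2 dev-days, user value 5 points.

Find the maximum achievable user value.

60

K + X + F + W: effort 3 + 13 + 3 + 5 = 24 ≤ 26, user value 19 + 10 + 10 + 16 = 55.
K + F + W + L: effort 3 + 3 + 5 + 2 = 13 ≤ 26, user value 19 + 10 + 16 + 5 = 50.
K + X + F + W + L: effort 3 + 13 + 3 + 5 + 2 = 26 ≤ 26, user value 19 + 10 + 10 + 16 + 5 = 60.
Best is K, X, F, W, and L with total user value 60.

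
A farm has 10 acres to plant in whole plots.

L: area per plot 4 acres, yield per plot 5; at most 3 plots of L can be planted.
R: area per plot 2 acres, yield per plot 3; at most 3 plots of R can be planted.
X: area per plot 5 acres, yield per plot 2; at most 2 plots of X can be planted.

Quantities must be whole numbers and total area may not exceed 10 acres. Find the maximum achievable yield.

14

This is a bounded integer knapsack.
R has the best ratio (3/2); taking only R gives at most 3×3 = 9 (stopped by the supply cap of 3).
Mixing does better — 1×L and 3×R: area 10 ≤ 10, yield 1·5 + 3·3 = 14.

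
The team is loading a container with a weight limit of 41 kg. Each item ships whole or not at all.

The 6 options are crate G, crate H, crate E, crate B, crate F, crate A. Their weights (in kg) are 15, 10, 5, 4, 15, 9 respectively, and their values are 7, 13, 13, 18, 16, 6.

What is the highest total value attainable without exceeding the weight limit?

Allowing fractional choices, the relaxed optimum would be about 64.7, but items are indivisible.
crate H + crate E + crate B + crate F: weight 10 + 5 + 4 + 15 = 34 ≤ 41, value 13 + 13 + 18 + 16 = 60.
crate G + crate E + crate B + crate F: weight 15 + 5 + 4 + 15 = 39 ≤ 41, value 7 + 13 + 18 + 16 = 54.
Best is crate H, crate E, crate B, and crate F with total value 60.

60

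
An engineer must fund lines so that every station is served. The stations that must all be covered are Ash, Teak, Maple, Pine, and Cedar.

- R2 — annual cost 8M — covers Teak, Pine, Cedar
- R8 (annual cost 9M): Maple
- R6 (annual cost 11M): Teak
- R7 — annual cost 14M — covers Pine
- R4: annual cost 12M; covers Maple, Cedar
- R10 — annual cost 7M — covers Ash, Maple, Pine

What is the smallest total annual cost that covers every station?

15

This is a weighted set-cover instance.
Choose R2 and R10: together they cover Ash, Teak, Maple, Pine, Cedar — every station.
Total annual cost: 8 + 7 = 15.
No cover costs less than 15.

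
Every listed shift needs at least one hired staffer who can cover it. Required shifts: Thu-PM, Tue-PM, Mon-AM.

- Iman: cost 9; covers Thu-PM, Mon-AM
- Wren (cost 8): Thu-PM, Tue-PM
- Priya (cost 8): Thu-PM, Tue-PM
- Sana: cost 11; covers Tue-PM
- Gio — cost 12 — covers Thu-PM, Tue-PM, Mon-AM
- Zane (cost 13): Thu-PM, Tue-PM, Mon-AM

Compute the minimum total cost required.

12

The greedy cost-per-new-shift heuristic would pick Wren and Iman for 17, but a cheaper cover exists.
Gio alone covers Thu-PM, Tue-PM, Mon-AM — every shift.
Total cost: 12.
No cover costs less than 12.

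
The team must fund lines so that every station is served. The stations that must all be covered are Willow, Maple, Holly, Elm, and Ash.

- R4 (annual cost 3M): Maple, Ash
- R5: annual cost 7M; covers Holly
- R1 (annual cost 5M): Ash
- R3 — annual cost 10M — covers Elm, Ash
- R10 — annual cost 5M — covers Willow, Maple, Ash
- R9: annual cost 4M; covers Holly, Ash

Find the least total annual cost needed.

19

This is a weighted set-cover instance.
The greedy cost-per-new-station heuristic would pick R4, R9, R10, and R3 for 22, but a cheaper cover exists.
Choose R3, R10, and R9: together they cover Willow, Maple, Holly, Elm, Ash — every station.
Total annual cost: 10 + 5 + 4 = 19.
No cover costs less than 19.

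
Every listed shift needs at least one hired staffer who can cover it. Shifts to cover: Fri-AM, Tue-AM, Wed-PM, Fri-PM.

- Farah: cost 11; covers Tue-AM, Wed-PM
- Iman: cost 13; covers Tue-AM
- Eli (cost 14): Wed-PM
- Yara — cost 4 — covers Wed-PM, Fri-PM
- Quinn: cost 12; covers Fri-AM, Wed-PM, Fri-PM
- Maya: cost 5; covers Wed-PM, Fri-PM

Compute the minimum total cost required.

23

The greedy cost-per-new-shift heuristic would pick Yara, Farah, and Quinn for 27, but a cheaper cover exists.
Choose Farah and Quinn: together they cover Fri-AM, Tue-AM, Wed-PM, Fri-PM — every shift.
Total cost: 11 + 12 = 23.
No cover costs less than 23.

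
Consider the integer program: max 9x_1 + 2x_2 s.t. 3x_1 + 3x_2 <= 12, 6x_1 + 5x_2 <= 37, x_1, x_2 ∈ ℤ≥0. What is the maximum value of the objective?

36

(x_1,x_2)=(4,0): 3·4+3·0=12≤12, 6·4+5·0=24≤37, objective 36.
(x_1,x_2)=(3,1): 3·3+3·1=12≤12, 6·3+5·1=23≤37, objective 29.
(x_1,x_2)=(3,0): 3·3+3·0=9≤12, 6·3+5·0=18≤37, objective 27.
Maximum is 36 at (x_1,x_2)=(4,0).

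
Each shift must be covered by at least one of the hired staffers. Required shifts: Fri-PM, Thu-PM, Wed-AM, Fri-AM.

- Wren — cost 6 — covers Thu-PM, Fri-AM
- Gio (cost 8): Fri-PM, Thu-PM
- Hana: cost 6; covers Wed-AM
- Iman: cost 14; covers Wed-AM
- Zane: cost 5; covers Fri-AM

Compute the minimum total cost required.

19

This is a weighted set-cover instance.
The greedy cost-per-new-shift heuristic would pick Wren, Hana, and Gio for 20, but a cheaper cover exists.
Choose Gio, Hana, and Zane: together they cover Fri-PM, Thu-PM, Wed-AM, Fri-AM — every shift.
Total cost: 8 + 6 + 5 = 19.
No cover costs less than 19.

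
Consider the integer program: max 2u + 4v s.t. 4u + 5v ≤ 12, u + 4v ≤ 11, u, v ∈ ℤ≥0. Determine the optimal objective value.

(u,v)=(0,2): 4·0+5·2=10≤12, 1·0+4·2=8≤11, objective 8.
(u,v)=(1,1): 4·1+5·1=9≤12, 1·1+4·1=5≤11, objective 6.
(u,v)=(0,1): 4·0+5·1=5≤12, 1·0+4·1=4≤11, objective 4.
Maximum is 8 at (u,v)=(0,2).

8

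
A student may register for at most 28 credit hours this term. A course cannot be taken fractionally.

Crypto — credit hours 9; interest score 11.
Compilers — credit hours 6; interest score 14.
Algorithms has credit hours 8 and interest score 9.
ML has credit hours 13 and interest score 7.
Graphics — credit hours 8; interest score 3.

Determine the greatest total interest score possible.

Take Crypto, Compilers, and Algorithms: credit hours 9 + 6 + 8 = 23 ≤ 28, interest score 11 + 14 + 9 = 34.
No other feasible combination does better.

34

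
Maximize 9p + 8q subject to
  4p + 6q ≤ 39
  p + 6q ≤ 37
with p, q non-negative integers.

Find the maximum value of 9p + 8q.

(p,q)=(9,0) is feasible, giving 81.
(p,q)=(8,1) is feasible, giving 80.
(p,q)=(8,0) is feasible, giving 72.
Maximum is 81 at (p,q)=(9,0).

81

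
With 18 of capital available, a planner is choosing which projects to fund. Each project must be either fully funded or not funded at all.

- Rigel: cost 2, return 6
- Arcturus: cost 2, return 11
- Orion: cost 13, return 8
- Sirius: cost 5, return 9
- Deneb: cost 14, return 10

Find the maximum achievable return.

27

This is a 0-1 knapsack instance.
Rigel + Arcturus + Orion: cost 2 + 2 + 13 = 17 ≤ 18, return 6 + 11 + 8 = 25.
Rigel + Arcturus + Deneb: cost 2 + 2 + 14 = 18 ≤ 18, return 6 + 11 + 10 = 27.
Rigel + Arcturus + Sirius: cost 2 + 2 + 5 = 9 ≤ 18, return 6 + 11 + 9 = 26.
Best is Rigel, Arcturus, and Deneb with total return 27.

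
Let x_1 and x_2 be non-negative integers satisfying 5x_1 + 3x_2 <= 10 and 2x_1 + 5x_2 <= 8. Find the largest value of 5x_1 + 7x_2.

Relaxing integrality, the LP optimum is 14.21 at (x_1,x_2) = (1.37, 1.05), which is not an integer point.
(x_1,x_2)=(1,1): 5·1+3·1=8≤10, 2·1+5·1=7≤8, objective 12.
(x_1,x_2)=(2,0): 5·2+3·0=10≤10, 2·2+5·0=4≤8, objective 10.
The best lattice point is (1,1), giving 12.

12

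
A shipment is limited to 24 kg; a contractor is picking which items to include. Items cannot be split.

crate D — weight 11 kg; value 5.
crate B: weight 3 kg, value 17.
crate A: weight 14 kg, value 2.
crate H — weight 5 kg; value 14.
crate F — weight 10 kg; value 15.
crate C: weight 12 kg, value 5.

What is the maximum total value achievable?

This is an integer program with binary decision variables.
crate D + crate B + crate F: weight 11 + 3 + 10 = 24 ≤ 24, value 5 + 17 + 15 = 37.
crate B + crate H + crate F: weight 3 + 5 + 10 = 18 ≤ 24, value 17 + 14 + 15 = 46.
Best is crate B, crate H, and crate F with total value 46.

46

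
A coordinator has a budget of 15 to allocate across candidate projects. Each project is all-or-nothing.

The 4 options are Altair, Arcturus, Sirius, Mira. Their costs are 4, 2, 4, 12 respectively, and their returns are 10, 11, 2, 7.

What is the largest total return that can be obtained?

23

Take Altair, Arcturus, and Sirius: cost 4 + 2 + 4 = 10 ≤ 15, return 10 + 11 + 2 = 23.
No other feasible combination does better.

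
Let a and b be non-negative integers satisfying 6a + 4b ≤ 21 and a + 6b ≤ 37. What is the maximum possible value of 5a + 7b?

The continuous relaxation peaks at (0, 5.25) with value 36.75; rounding to a feasible lattice point costs some objective.
(a,b)=(0,5) is feasible, giving 35.
(a,b)=(0,4) is feasible, giving 28.
The best lattice point is (0,5), giving 35.

35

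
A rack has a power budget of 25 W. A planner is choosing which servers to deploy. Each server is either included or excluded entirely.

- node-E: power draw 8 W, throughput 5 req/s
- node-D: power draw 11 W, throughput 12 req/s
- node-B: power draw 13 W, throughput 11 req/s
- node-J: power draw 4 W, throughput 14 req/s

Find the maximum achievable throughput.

Allowing fractional choices, the relaxed optimum would be about 34.5, but servers are indivisible.
node-E + node-D + node-J: power draw 8 + 11 + 4 = 23 ≤ 25, throughput 5 + 12 + 14 = 31.
node-E + node-B + node-J: power draw 8 + 13 + 4 = 25 ≤ 25, throughput 5 + 11 + 14 = 30.
node-D + node-J: power draw 11 + 4 = 15 ≤ 25, throughput 12 + 14 = 26.
Best is node-E, node-D, and node-J with total throughput 31.

31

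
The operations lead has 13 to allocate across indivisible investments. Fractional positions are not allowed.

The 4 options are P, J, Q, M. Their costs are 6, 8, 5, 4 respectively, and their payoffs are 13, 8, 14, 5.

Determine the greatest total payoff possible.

27

Take P and Q: cost 6 + 5 = 11 ≤ 13, payoff 13 + 14 = 27.
No other feasible combination does better.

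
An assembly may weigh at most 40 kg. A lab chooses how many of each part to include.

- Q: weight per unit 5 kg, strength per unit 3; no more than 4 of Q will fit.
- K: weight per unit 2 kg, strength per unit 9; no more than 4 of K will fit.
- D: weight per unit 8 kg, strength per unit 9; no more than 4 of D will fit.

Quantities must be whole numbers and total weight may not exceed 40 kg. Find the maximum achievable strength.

Take 4×K and 4×D: weight 40 ≤ 40, strength 4·9 + 4·9 = 72.
K has the best ratio (9/2) and is taken to its limit of 4; remaining capacity is filled optimally with the others.

72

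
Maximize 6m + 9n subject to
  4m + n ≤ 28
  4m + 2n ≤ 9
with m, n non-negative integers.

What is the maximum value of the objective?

(m,n)=(0,4) is feasible, giving 36.
(m,n)=(0,3) is feasible, giving 27.
Maximum is 36 at (m,n)=(0,4).

36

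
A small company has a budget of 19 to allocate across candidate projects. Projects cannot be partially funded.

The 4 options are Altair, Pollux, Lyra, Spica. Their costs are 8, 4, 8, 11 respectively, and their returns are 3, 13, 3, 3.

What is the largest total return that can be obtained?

Pollux + Lyra: cost 4 + 8 = 12 ≤ 19, return 13 + 3 = 16.
Altair + Pollux: cost 8 + 4 = 12 ≤ 19, return 3 + 13 = 16.
The maximum return is 16; one optimal choice is Altair and Pollux.

16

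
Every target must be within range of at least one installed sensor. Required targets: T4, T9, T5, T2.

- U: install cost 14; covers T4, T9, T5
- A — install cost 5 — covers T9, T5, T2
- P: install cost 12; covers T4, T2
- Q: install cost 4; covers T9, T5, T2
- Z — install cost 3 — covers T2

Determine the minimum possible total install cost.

Choose P and Q: together they cover T4, T9, T5, T2 — every target.
Total install cost: 12 + 4 = 16.

16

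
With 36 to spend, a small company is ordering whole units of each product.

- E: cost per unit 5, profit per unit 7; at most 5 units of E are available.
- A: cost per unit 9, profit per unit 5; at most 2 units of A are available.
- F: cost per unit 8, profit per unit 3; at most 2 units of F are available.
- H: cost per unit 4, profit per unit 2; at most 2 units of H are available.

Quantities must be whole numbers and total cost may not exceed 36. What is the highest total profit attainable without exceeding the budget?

5×E and 1×A: cost 34 ≤ 36, profit 5·7 + 1·5 = 40.
5×E and 2×H: cost 33 ≤ 36, profit 5·7 + 2·2 = 39.
Best is 40.

40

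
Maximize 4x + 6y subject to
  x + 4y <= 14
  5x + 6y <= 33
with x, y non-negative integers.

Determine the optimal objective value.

(x,y)=(4,2) is feasible, giving 28.
(x,y)=(5,1) is feasible, giving 26.
(x,y)=(2,3) is feasible, giving 26.
No feasible integer point exceeds 28.

28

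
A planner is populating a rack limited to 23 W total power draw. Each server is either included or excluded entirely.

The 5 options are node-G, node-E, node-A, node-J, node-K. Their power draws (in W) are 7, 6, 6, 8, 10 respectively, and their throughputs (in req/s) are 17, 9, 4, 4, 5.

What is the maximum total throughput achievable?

node-G + node-E + node-K: power draw 7 + 6 + 10 = 23 ≤ 23, throughput 17 + 9 + 5 = 31.
node-G + node-E + node-J: power draw 7 + 6 + 8 = 21 ≤ 23, throughput 17 + 9 + 4 = 30.
node-G + node-E + node-A: power draw 7 + 6 + 6 = 19 ≤ 23, throughput 17 + 9 + 4 = 30.
Best is node-G, node-E, and node-K with total throughput 31.

31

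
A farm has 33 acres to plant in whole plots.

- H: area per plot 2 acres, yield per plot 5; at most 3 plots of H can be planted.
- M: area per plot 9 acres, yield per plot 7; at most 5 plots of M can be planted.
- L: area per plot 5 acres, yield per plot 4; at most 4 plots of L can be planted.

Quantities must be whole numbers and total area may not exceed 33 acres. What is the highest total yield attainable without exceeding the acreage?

36

3×H, 1×M, and 3×L: area 30 ≤ 33, yield 3·5 + 1·7 + 3·4 = 34.
3×H and 3×M: area 33 ≤ 33, yield 3·5 + 3·7 = 36.
Best is 36.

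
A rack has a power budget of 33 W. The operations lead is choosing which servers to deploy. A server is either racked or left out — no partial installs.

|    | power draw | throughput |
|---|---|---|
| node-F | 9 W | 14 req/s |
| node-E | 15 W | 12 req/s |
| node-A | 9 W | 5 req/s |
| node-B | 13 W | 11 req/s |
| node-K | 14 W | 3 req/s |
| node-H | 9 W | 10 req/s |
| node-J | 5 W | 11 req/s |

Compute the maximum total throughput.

Allowing fractional choices, the relaxed optimum would be about 43.5, but servers are indivisible.
node-F + node-E + node-J: power draw 9 + 15 + 5 = 29 ≤ 33, throughput 14 + 12 + 11 = 37.
node-F + node-A + node-H + node-J: power draw 9 + 9 + 9 + 5 = 32 ≤ 33, throughput 14 + 5 + 10 + 11 = 40.
Best is node-F, node-A, node-H, and node-J with total throughput 40.

40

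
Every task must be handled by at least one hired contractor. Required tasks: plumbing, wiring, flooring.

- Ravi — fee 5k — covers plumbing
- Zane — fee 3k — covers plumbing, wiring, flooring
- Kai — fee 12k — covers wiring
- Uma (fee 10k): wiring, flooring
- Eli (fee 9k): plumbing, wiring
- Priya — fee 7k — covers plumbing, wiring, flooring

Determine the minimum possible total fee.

This is an integer covering problem.
Zane alone covers plumbing, wiring, flooring — every task.
Total fee: 3.

3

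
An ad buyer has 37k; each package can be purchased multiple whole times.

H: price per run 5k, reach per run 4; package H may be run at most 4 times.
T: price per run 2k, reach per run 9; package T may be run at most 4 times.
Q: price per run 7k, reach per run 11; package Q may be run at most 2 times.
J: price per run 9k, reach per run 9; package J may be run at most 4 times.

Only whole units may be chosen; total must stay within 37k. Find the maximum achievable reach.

1×H, 4×T, 2×Q, and 1×J: price 36 ≤ 37, reach 1·4 + 4·9 + 2·11 + 1·9 = 71.
3×H, 4×T, and 2×Q: price 37 ≤ 37, reach 3·4 + 4·9 + 2·11 = 70.
Best is 71.

71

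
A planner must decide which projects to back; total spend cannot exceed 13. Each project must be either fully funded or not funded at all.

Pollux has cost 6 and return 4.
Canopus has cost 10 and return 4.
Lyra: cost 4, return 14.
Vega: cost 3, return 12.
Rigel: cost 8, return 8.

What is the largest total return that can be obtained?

Treat it as a binary knapsack problem.
Lyra + Vega: cost 4 + 3 = 7 ≤ 13, return 14 + 12 = 26.
Pollux + Lyra + Vega: cost 6 + 4 + 3 = 13 ≤ 13, return 4 + 14 + 12 = 30.
Best is Pollux, Lyra, and Vega with total return 30.

30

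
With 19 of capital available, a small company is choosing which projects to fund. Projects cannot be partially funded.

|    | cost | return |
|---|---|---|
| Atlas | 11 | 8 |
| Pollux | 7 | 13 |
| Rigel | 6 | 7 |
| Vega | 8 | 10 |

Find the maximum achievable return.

This is a 0-1 knapsack instance.
Allowing fractional choices, the relaxed optimum would be about 27.7, but projects are indivisible.
Pollux + Vega: cost 7 + 8 = 15 ≤ 19, return 13 + 10 = 23.
Pollux + Rigel: cost 7 + 6 = 13 ≤ 19, return 13 + 7 = 20.
Atlas + Pollux: cost 11 + 7 = 18 ≤ 19, return 8 + 13 = 21.
Best is Pollux and Vega with total return 23.

23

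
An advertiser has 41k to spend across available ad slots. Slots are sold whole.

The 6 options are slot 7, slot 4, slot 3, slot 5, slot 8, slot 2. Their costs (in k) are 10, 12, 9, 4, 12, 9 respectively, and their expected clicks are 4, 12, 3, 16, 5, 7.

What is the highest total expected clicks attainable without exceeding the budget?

slot 4 + slot 5 + slot 8 + slot 2: cost 12 + 4 + 12 + 9 = 37 ≤ 41, expected clicks 12 + 16 + 5 + 7 = 40.
slot 4 + slot 3 + slot 5 + slot 2: cost 12 + 9 + 4 + 9 = 34 ≤ 41, expected clicks 12 + 3 + 16 + 7 = 38.
slot 7 + slot 4 + slot 5 + slot 2: cost 10 + 12 + 4 + 9 = 35 ≤ 41, expected clicks 4 + 12 + 16 + 7 = 39.
Best is slot 4, slot 5, slot 8, and slot 2 with total expected clicks 40.

40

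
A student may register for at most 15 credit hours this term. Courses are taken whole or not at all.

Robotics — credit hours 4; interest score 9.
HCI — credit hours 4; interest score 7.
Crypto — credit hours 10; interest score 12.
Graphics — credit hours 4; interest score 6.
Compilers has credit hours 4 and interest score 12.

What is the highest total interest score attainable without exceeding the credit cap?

Allowing fractional choices, the relaxed optimum would be about 32.5, but courses are indivisible.
Robotics + HCI + Compilers: credit hours 4 + 4 + 4 = 12 ≤ 15, interest score 9 + 7 + 12 = 28.
HCI + Graphics + Compilers: credit hours 4 + 4 + 4 = 12 ≤ 15, interest score 7 + 6 + 12 = 25.
Robotics + Graphics + Compilers: credit hours 4 + 4 + 4 = 12 ≤ 15, interest score 9 + 6 + 12 = 27.
Best is Robotics, HCI, and Compilers with total interest score 28.

28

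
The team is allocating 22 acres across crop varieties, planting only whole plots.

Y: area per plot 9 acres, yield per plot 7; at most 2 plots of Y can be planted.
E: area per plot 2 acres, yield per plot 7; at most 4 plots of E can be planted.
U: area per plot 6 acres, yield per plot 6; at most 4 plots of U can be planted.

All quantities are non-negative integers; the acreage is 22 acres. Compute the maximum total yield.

This is a bounded integer knapsack.
1×Y and 4×E: area 17 ≤ 22, yield 1·7 + 4·7 = 35.
4×E and 2×U: area 20 ≤ 22, yield 4·7 + 2·6 = 40.
Best is 40.

40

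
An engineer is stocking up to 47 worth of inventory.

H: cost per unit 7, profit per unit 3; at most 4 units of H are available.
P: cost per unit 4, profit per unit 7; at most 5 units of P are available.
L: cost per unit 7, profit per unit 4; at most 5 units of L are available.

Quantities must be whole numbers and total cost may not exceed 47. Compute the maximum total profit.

P has the best ratio (7/4); taking only P gives at most 5×7 = 35 (stopped by the supply cap of 5).
Mixing does better — 5×P and 3×L: cost 41 ≤ 47, profit 5·7 + 3·4 = 47.

47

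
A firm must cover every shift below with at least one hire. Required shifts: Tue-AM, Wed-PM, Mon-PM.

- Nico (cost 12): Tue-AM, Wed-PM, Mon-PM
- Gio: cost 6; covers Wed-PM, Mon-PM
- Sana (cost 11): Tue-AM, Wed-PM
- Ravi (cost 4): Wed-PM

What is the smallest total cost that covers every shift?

12

This is a weighted set-cover instance.
The greedy cost-per-new-shift heuristic would pick Gio and Sana for 17, but a cheaper cover exists.
Nico alone covers Tue-AM, Wed-PM, Mon-PM — every shift.
Total cost: 12.
No cover costs less than 12.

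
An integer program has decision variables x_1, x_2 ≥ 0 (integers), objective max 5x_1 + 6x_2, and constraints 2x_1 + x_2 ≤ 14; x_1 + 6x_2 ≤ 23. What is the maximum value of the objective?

(x_1,x_2)=(5,3) is feasible, giving 43.
(x_1,x_2)=(6,2) is feasible, giving 42.
No feasible integer point exceeds 43.

43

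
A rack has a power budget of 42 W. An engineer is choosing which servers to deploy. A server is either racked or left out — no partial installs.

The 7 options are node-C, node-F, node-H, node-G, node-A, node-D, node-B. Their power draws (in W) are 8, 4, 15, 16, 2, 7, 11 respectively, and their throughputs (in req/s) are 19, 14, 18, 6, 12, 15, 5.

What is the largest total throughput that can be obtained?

78

Allowing fractional choices, the relaxed optimum would be about 80.7, but servers are indivisible.
node-C + node-F + node-H + node-A + node-D: power draw 8 + 4 + 15 + 2 + 7 = 36 ≤ 42, throughput 19 + 14 + 18 + 12 + 15 = 78.
node-C + node-F + node-H + node-D: power draw 8 + 4 + 15 + 7 = 34 ≤ 42, throughput 19 + 14 + 18 + 15 = 66.
node-C + node-F + node-H + node-A + node-B: power draw 8 + 4 + 15 + 2 + 11 = 40 ≤ 42, throughput 19 + 14 + 18 + 12 + 5 = 68.
Best is node-C, node-F, node-H, node-A, and node-D with total throughput 78.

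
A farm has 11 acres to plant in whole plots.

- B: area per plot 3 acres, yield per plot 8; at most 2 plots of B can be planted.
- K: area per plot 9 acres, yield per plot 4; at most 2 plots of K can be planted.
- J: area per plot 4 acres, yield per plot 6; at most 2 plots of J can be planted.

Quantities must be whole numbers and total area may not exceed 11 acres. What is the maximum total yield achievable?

22

Take 2×B and 1×J: area 10 ≤ 11, yield 2·8 + 1·6 = 22.
B has the best ratio (8/3) and is taken to its limit of 2; remaining capacity is filled optimally with the others.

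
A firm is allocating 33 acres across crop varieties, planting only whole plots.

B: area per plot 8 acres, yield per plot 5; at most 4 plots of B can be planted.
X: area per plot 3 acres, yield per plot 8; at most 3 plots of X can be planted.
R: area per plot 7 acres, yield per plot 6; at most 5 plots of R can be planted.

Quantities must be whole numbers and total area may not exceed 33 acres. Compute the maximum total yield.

This is a bounded integer knapsack.
3×X and 3×R: area 30 ≤ 33, yield 3·8 + 3·6 = 42.
1×B, 3×X, and 2×R: area 31 ≤ 33, yield 1·5 + 3·8 + 2·6 = 41.
Best is 42.

42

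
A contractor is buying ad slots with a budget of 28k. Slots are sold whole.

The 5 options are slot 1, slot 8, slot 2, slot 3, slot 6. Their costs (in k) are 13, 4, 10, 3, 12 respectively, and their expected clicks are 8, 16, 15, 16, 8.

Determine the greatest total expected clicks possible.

47

slot 8 + slot 3 + slot 6: cost 4 + 3 + 12 = 19 ≤ 28, expected clicks 16 + 16 + 8 = 40.
slot 8 + slot 2 + slot 3: cost 4 + 10 + 3 = 17 ≤ 28, expected clicks 16 + 15 + 16 = 47.
slot 1 + slot 8 + slot 3: cost 13 + 4 + 3 = 20 ≤ 28, expected clicks 8 + 16 + 16 = 40.
Best is slot 8, slot 2, and slot 3 with total expected clicks 47.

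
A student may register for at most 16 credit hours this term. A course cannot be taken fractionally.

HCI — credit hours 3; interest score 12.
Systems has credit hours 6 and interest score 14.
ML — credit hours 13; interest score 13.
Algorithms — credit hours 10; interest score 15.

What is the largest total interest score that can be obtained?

29

Take Systems and Algorithms: credit hours 6 + 10 = 16 ≤ 16, interest score 14 + 15 = 29.
No other feasible combination does better.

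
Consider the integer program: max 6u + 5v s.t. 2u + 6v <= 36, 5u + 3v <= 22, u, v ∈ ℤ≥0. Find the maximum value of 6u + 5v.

32

The continuous relaxation peaks at (1, 5.67) with value 34.33; rounding to a feasible lattice point costs some objective.
(u,v)=(2,4): 2·2+6·4=28≤36, 5·2+3·4=22≤22, objective 32.
(u,v)=(1,5): 2·1+6·5=32≤36, 5·1+3·5=20≤22, objective 31.
(u,v)=(0,6): 2·0+6·6=36≤36, 5·0+3·6=18≤22, objective 30.
The best lattice point is (2,4), giving 32.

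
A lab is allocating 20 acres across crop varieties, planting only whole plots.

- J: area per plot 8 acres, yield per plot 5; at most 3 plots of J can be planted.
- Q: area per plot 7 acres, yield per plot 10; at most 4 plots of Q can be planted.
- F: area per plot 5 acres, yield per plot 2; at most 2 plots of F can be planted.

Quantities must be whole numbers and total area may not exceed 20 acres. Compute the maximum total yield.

22

2×Q and 1×F: area 19 ≤ 20, yield 2·10 + 1·2 = 22.
2×Q: area 14 ≤ 20, yield 2·10 = 20.
Best is 22.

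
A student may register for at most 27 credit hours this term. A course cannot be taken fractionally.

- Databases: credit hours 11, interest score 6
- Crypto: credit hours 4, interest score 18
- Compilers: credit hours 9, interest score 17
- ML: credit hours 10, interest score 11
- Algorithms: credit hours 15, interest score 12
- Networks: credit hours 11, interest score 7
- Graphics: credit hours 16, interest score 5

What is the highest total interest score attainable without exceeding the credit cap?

Allowing fractional choices, the relaxed optimum would be about 49.2, but courses are indivisible.
Crypto + Compilers + Networks: credit hours 4 + 9 + 11 = 24 ≤ 27, interest score 18 + 17 + 7 = 42.
Crypto + Compilers + ML: credit hours 4 + 9 + 10 = 23 ≤ 27, interest score 18 + 17 + 11 = 46.
Databases + Crypto + Compilers: credit hours 11 + 4 + 9 = 24 ≤ 27, interest score 6 + 18 + 17 = 41.
Best is Crypto, Compilers, and ML with total interest score 46.

46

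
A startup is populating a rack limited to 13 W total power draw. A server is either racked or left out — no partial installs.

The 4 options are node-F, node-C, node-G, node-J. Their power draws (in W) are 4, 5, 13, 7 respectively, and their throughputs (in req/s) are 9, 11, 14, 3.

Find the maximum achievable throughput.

This is a 0-1 knapsack instance.
Allowing fractional choices, the relaxed optimum would be about 24.3, but servers are indivisible.
node-C + node-J: power draw 5 + 7 = 12 ≤ 13, throughput 11 + 3 = 14.
node-F + node-C: power draw 4 + 5 = 9 ≤ 13, throughput 9 + 11 = 20.
Best is node-F and node-C with total throughput 20.

20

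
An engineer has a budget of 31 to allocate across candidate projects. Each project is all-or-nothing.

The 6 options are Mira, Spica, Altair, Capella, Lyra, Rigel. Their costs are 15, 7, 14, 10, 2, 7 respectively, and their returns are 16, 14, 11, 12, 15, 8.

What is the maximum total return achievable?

Allowing fractional choices, the relaxed optimum would be about 54.3, but projects are indivisible.
Spica + Capella + Lyra + Rigel: cost 7 + 10 + 2 + 7 = 26 ≤ 31, return 14 + 12 + 15 + 8 = 49.
Spica + Altair + Lyra + Rigel: cost 7 + 14 + 2 + 7 = 30 ≤ 31, return 14 + 11 + 15 + 8 = 48.
Mira + Spica + Lyra + Rigel: cost 15 + 7 + 2 + 7 = 31 ≤ 31, return 16 + 14 + 15 + 8 = 53.
Best is Mira, Spica, Lyra, and Rigel with total return 53.

53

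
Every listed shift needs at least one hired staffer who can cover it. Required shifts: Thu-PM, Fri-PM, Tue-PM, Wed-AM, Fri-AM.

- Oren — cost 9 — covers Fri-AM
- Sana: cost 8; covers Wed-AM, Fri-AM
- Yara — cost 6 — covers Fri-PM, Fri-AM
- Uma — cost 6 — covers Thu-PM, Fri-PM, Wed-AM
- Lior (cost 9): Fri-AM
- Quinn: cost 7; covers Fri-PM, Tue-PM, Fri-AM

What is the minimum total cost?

13

Choose Uma and Quinn: together they cover Thu-PM, Fri-PM, Tue-PM, Wed-AM, Fri-AM — every shift.
Total cost: 6 + 7 = 13.
No cover costs less than 13.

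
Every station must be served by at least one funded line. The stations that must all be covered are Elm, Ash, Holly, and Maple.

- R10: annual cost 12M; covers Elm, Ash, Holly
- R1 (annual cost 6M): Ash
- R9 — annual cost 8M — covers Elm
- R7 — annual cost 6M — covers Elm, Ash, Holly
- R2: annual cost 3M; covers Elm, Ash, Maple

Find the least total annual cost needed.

Choose R7 and R2: together they cover Elm, Ash, Holly, Maple — every station.
Total annual cost: 6 + 3 = 9.
No cover costs less than 9.

9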